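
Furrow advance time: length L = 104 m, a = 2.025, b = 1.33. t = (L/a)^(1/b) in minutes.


t = (L/a)^(1/b)
t = (104/2.025)^(1/1.33)
t = 51.358025^(1/1.33)

19.3273 min


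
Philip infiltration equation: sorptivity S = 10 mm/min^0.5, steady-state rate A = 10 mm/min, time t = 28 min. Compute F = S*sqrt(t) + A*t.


F = S*sqrt(t) + A*t
F = 10*sqrt(28) + 10*28
F = 10*5.291503 + 280

332.9150 mm


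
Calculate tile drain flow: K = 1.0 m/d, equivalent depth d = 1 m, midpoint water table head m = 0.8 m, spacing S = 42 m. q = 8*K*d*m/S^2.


q = 8*K*d*m/S^2
q = 8*1.0*1*0.8/42^2
q = 6.4000 / 1764

0.0036 m/d


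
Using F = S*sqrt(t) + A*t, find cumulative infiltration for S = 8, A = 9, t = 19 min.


F = S*sqrt(t) + A*t
F = 8*sqrt(19) + 9*19
F = 8*4.358899 + 171

205.8712 mm


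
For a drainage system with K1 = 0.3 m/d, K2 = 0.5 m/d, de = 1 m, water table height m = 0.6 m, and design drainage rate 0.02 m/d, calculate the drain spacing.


S^2 = 8*K2*de*m/q + 4*K1*m^2/q
S^2 = 8*0.5*1*0.6/0.02 + 4*0.3*0.6^2/0.02
S = sqrt(141.6000)

11.8996 m


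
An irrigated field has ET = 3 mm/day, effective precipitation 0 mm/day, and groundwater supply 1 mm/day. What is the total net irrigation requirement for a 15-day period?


Daily deficit = ET - Pe - GW = 3 - 0 - 1 = 2 mm/day
NIR = 2 * 15 = 30 mm

30.0000 mm


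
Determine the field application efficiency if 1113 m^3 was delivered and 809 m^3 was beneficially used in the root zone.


Ea = V_root / V_field * 100 = 809 / 1113 * 100 = 72.6864%

72.6864 %


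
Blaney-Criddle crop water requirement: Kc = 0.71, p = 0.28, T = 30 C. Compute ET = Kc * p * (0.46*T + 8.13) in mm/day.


ET = Kc * p * (0.46*T + 8.13)
ET = 0.71 * 0.28 * (0.46*30 + 8.13)
ET = 0.71 * 0.28 * 21.9300

4.3597 mm/day


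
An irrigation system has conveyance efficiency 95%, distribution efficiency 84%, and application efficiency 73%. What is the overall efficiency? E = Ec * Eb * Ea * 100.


Ec = 0.95, Eb = 0.84, Ea = 0.73
E = 0.95 * 0.84 * 0.73 * 100 = 58.2540%

58.2540 %


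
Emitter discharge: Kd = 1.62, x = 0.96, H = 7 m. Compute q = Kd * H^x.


q = Kd * H^x = 1.62 * 7^0.96 = 1.62 * 6.475810

10.4908 L/h


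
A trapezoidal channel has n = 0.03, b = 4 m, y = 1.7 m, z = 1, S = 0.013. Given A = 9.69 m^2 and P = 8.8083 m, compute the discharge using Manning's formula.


R = A/P = 9.69/8.8083 = 1.100099
Q = (1/0.03) * 9.69 * 1.100099^(2/3) * 0.013^0.5

39.2460 m^3/s


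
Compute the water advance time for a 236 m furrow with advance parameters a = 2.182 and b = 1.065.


t = (L/a)^(1/b)
t = (236/2.182)^(1/1.065)
t = 108.157654^(1/1.065)

81.2668 min


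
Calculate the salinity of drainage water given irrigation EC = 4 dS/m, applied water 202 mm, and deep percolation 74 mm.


EC_dw = EC_iw * D_iw / D_dw
EC_dw = 4 * 202 / 74
EC_dw = 808 / 74

10.9189 dS/m


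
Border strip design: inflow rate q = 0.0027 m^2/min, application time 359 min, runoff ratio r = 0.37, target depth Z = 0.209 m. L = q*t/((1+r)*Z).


L = q*t/((1+r)*Z)
L = 0.0027*359/((1+0.37)*0.209)
L = 0.9693/0.28633

3.3853 m


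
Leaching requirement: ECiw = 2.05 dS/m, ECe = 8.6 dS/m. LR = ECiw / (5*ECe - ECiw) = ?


LR = ECiw / (5*ECe - ECiw)
LR = 2.05 / (5*8.6 - 2.05)
LR = 2.05 / 40.9500

0.0501


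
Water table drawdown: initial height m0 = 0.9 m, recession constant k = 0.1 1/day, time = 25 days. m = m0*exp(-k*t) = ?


m = m0 * exp(-k*t)
m = 0.9 * exp(-0.1 * 25)
m = 0.9 * exp(-2.5000)

0.0739 m


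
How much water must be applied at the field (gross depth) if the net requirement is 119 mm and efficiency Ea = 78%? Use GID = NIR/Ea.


Ea = 78% = 0.78
GID = NIR / Ea = 119 / 0.78 = 152.5641 mm

152.5641 mm


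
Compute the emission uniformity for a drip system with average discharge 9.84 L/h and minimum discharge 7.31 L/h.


EU = (q_min/q_avg)*100 = (7.31/9.84)*100 = 74.2886%

74.2886 %


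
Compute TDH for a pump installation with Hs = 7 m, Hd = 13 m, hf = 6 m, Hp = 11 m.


TDH = Hs + Hd + hf + Hp = 7 + 13 + 6 + 11 = 37

37 m


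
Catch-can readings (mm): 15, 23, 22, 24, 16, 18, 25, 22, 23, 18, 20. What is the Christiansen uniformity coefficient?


mean = 20.545455 mm
MAD = 2.859504 mm
CU = (1 - 2.859504/20.545455)*100

86.0821 %


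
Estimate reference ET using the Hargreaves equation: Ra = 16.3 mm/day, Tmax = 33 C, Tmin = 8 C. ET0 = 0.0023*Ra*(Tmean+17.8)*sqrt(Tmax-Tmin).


Tmean = (Tmax + Tmin)/2 = (33 + 8)/2 = 20.5
ET0 = 0.0023 * 16.3 * (20.5 + 17.8) * sqrt(33 - 8)
ET0 = 0.0023 * 16.3 * 38.3 * 5.000000

7.1793 mm/day


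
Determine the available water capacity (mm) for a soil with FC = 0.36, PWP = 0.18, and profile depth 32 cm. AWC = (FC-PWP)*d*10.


AWC = (FC - PWP) * d * 10
AWC = (0.36 - 0.18) * 32 * 10
AWC = 0.1800 * 32 * 10

57.6000 mm


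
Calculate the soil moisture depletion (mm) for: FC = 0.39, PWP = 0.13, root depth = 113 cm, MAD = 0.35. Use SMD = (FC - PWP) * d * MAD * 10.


SMD = (FC - PWP) * d * MAD * 10
SMD = (0.39 - 0.13) * 113 * 0.35 * 10
SMD = 0.2600 * 113 * 0.35 * 10

102.8300 mm


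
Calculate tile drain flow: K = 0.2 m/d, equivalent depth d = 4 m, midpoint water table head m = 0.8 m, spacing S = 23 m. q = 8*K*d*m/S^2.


q = 8*K*d*m/S^2
q = 8*0.2*4*0.8/23^2
q = 5.1200 / 529

0.0097 m/d


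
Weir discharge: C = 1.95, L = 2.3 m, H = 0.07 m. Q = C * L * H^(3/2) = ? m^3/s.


Q = C * L * H^(3/2) = 1.95 * 2.3 * 0.07^1.5 = 1.95 * 2.3 * 0.018520

0.0831 m^3/s


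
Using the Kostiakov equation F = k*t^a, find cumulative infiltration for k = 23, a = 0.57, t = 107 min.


F = k * t^a = 23 * 107^0.57
F = 23 * 14.346592

329.9716 mm


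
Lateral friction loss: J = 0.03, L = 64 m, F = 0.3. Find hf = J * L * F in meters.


hf = J * L * F = 0.03 * 64 * 0.3 = 0.5760 m

0.5760 m


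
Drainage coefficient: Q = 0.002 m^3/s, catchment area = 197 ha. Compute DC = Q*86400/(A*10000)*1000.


DC = Q * 86400 / (A * 10000) * 1000
DC = 0.002 * 86400 / (197 * 10000) * 1000
DC = 172800.0000 / 1970000

0.0877 mm/day


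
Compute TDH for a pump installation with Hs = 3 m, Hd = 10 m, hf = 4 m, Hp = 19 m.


TDH = Hs + Hd + hf + Hp = 3 + 10 + 4 + 19 = 36

36 m


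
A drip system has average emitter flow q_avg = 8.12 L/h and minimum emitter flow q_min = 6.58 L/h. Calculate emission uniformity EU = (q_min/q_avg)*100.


EU = (q_min/q_avg)*100 = (6.58/8.12)*100 = 81.0345%

81.0345 %


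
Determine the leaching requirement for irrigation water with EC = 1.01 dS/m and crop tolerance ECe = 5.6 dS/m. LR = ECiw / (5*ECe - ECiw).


LR = ECiw / (5*ECe - ECiw)
LR = 1.01 / (5*5.6 - 1.01)
LR = 1.01 / 26.9900

0.0374


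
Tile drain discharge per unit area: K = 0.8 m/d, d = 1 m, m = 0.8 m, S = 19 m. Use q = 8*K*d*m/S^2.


q = 8*K*d*m/S^2
q = 8*0.8*1*0.8/19^2
q = 5.1200 / 361

0.0142 m/d


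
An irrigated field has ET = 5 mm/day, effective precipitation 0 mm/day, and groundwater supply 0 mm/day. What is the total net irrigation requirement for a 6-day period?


Daily deficit = ET - Pe - GW = 5 - 0 - 0 = 5 mm/day
NIR = 5 * 6 = 30 mm

30.0000 mm


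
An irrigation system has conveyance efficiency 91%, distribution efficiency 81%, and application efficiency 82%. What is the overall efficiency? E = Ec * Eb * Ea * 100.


Ec = 0.91, Eb = 0.81, Ea = 0.82
E = 0.91 * 0.81 * 0.82 * 100 = 60.4422%

60.4422 %


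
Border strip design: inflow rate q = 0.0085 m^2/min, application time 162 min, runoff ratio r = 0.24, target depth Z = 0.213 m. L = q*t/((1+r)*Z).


L = q*t/((1+r)*Z)
L = 0.0085*162/((1+0.24)*0.213)
L = 1.377/0.26412

5.2135 m


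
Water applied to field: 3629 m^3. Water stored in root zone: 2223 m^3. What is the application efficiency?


Ea = V_root / V_field * 100 = 2223 / 3629 * 100 = 61.2565%

61.2565 %


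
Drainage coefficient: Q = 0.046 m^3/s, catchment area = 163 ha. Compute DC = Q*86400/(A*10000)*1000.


DC = Q * 86400 / (A * 10000) * 1000
DC = 0.046 * 86400 / (163 * 10000) * 1000
DC = 3974400.0000 / 1630000

2.4383 mm/day


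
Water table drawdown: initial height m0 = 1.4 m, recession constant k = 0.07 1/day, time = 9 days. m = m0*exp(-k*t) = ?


m = m0 * exp(-k*t)
m = 1.4 * exp(-0.07 * 9)
m = 1.4 * exp(-0.6300)

0.7456 m


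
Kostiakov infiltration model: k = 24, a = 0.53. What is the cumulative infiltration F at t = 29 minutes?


F = k * t^a = 24 * 29^0.53
F = 24 * 5.957594

142.9823 mm


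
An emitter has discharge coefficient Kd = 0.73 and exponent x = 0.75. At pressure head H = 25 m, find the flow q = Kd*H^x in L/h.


q = Kd * H^x = 0.73 * 25^0.75 = 0.73 * 11.180340

8.1616 L/h


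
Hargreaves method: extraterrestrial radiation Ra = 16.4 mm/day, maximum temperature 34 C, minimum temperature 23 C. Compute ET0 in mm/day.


Tmean = (Tmax + Tmin)/2 = (34 + 23)/2 = 28.5
ET0 = 0.0023 * 16.4 * (28.5 + 17.8) * sqrt(34 - 23)
ET0 = 0.0023 * 16.4 * 46.3 * 3.316625

5.7923 mm/day


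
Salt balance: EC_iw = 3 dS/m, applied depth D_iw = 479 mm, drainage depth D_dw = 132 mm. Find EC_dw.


EC_dw = EC_iw * D_iw / D_dw
EC_dw = 3 * 479 / 132
EC_dw = 1437 / 132

10.8864 dS/m


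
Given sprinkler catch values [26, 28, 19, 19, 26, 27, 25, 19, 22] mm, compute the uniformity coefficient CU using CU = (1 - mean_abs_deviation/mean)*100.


mean = 23.444444 mm
MAD = 3.283951 mm
CU = (1 - 3.283951/23.444444)*100

85.9926 %


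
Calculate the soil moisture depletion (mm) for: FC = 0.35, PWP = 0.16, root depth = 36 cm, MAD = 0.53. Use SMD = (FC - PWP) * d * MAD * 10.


SMD = (FC - PWP) * d * MAD * 10
SMD = (0.35 - 0.16) * 36 * 0.53 * 10
SMD = 0.1900 * 36 * 0.53 * 10

36.2520 mm


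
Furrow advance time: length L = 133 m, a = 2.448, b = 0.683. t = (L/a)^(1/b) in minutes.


t = (L/a)^(1/b)
t = (133/2.448)^(1/0.683)
t = 54.330065^(1/0.683)

346.9944 min


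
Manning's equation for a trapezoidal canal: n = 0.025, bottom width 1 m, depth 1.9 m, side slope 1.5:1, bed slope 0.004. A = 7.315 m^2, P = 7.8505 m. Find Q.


R = A/P = 7.315/7.8505 = 0.931788
Q = (1/0.025) * 7.315 * 0.931788^(2/3) * 0.004^0.5

17.6542 m^3/s


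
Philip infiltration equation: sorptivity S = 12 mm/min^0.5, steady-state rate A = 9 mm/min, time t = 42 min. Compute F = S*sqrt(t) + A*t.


F = S*sqrt(t) + A*t
F = 12*sqrt(42) + 9*42
F = 12*6.480741 + 378

455.7689 mm


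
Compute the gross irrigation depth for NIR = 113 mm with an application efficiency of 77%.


Ea = 77% = 0.77
GID = NIR / Ea = 113 / 0.77 = 146.7532 mm

146.7532 mm


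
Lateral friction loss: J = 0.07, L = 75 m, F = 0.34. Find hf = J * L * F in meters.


hf = J * L * F = 0.07 * 75 * 0.34 = 1.7850 m

1.7850 m


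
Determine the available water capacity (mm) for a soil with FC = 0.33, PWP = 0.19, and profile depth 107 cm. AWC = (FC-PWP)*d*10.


AWC = (FC - PWP) * d * 10
AWC = (0.33 - 0.19) * 107 * 10
AWC = 0.1400 * 107 * 10

149.8000 mm


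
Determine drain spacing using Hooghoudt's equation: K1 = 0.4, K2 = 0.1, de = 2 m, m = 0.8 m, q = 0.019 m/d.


S^2 = 8*K2*de*m/q + 4*K1*m^2/q
S^2 = 8*0.1*2*0.8/0.019 + 4*0.4*0.8^2/0.019
S = sqrt(121.2632)

11.0120 m


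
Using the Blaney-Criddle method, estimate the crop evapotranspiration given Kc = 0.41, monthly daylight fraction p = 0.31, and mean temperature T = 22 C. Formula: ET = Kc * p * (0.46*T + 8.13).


ET = Kc * p * (0.46*T + 8.13)
ET = 0.41 * 0.31 * (0.46*22 + 8.13)
ET = 0.41 * 0.31 * 18.2500

2.3196 mm/day


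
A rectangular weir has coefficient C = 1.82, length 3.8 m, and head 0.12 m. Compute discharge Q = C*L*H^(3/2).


Q = C * L * H^(3/2) = 1.82 * 3.8 * 0.12^1.5 = 1.82 * 3.8 * 0.041569

0.2875 m^3/s


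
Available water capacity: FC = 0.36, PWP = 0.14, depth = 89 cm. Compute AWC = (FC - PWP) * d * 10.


AWC = (FC - PWP) * d * 10
AWC = (0.36 - 0.14) * 89 * 10
AWC = 0.2200 * 89 * 10

195.8000 mm


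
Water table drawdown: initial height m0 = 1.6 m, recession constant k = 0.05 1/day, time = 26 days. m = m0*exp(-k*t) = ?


m = m0 * exp(-k*t)
m = 1.6 * exp(-0.05 * 26)
m = 1.6 * exp(-1.3000)

0.4361 m


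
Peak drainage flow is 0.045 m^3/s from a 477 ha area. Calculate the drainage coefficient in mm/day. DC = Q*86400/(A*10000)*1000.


DC = Q * 86400 / (A * 10000) * 1000
DC = 0.045 * 86400 / (477 * 10000) * 1000
DC = 3888000.0000 / 4770000

0.8151 mm/day


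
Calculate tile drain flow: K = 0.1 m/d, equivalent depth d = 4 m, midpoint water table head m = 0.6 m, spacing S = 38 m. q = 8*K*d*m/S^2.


q = 8*K*d*m/S^2
q = 8*0.1*4*0.6/38^2
q = 1.9200 / 1444

0.0013 m/d


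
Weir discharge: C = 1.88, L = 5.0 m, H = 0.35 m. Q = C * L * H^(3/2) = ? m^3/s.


Q = C * L * H^(3/2) = 1.88 * 5.0 * 0.35^1.5 = 1.88 * 5.0 * 0.207063

1.9464 m^3/s


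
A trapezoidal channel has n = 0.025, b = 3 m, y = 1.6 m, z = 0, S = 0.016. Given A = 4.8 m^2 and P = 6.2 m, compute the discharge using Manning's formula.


R = A/P = 4.8/6.2 = 0.774194
Q = (1/0.025) * 4.8 * 0.774194^(2/3) * 0.016^0.5

20.4768 m^3/s


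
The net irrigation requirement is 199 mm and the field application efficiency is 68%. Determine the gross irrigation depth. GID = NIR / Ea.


Ea = 68% = 0.68
GID = NIR / Ea = 199 / 0.68 = 292.6471 mm

292.6471 mm


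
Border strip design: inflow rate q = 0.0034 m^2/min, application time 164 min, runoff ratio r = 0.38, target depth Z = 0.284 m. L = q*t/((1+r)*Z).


L = q*t/((1+r)*Z)
L = 0.0034*164/((1+0.38)*0.284)
L = 0.5576/0.39192

1.4227 m


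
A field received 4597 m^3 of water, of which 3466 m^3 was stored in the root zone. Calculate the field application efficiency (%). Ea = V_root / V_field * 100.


Ea = V_root / V_field * 100 = 3466 / 4597 * 100 = 75.3970%

75.3970 %


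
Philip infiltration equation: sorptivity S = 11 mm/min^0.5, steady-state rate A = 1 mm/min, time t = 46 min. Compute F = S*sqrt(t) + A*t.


F = S*sqrt(t) + A*t
F = 11*sqrt(46) + 1*46
F = 11*6.782330 + 46

120.6056 mm


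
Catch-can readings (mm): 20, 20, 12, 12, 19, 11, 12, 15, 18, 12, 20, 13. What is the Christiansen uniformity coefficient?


mean = 15.333333 mm
MAD = 3.388889 mm
CU = (1 - 3.388889/15.333333)*100

77.8985 %


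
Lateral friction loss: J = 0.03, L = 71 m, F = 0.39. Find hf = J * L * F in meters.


hf = J * L * F = 0.03 * 71 * 0.39 = 0.8307 m

0.8307 m


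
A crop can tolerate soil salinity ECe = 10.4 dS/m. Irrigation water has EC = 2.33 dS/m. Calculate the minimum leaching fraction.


LR = ECiw / (5*ECe - ECiw)
LR = 2.33 / (5*10.4 - 2.33)
LR = 2.33 / 49.6700

0.0469


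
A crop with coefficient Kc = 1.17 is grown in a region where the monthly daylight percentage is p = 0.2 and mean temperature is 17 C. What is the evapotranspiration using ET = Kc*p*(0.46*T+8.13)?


ET = Kc * p * (0.46*T + 8.13)
ET = 1.17 * 0.2 * (0.46*17 + 8.13)
ET = 1.17 * 0.2 * 15.9500

3.7323 mm/day


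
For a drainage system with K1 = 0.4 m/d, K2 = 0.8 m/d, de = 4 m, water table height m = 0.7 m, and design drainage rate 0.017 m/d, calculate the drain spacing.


S^2 = 8*K2*de*m/q + 4*K1*m^2/q
S^2 = 8*0.8*4*0.7/0.017 + 4*0.4*0.7^2/0.017
S = sqrt(1100.2353)

33.1698 m


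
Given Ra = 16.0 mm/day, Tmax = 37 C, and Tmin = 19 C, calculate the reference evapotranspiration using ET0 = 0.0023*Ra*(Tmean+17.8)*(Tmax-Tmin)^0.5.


Tmean = (Tmax + Tmin)/2 = (37 + 19)/2 = 28.0
ET0 = 0.0023 * 16.0 * (28.0 + 17.8) * sqrt(37 - 19)
ET0 = 0.0023 * 16.0 * 45.8 * 4.242641

7.1507 mm/day


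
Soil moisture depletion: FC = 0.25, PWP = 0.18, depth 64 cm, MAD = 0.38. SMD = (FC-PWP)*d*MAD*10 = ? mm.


SMD = (FC - PWP) * d * MAD * 10
SMD = (0.25 - 0.18) * 64 * 0.38 * 10
SMD = 0.0700 * 64 * 0.38 * 10

17.0240 mm


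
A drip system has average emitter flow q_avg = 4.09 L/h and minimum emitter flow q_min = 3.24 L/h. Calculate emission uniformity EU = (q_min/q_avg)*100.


EU = (q_min/q_avg)*100 = (3.24/4.09)*100 = 79.2176%

79.2176 %


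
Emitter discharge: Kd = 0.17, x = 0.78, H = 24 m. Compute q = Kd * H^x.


q = Kd * H^x = 0.17 * 24^0.78 = 0.17 * 11.927921

2.0277 L/h


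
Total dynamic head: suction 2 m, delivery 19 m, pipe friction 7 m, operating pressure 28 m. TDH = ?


TDH = Hs + Hd + hf + Hp = 2 + 19 + 7 + 28 = 56

56 m


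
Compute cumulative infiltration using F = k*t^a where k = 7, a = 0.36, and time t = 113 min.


F = k * t^a = 7 * 113^0.36
F = 7 * 5.484136

38.3890 mm


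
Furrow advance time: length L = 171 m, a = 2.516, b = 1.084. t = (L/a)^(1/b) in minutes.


t = (L/a)^(1/b)
t = (171/2.516)^(1/1.084)
t = 67.965024^(1/1.084)

49.0118 min


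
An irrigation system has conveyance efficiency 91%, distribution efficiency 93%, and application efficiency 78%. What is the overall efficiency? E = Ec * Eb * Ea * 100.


Ec = 0.91, Eb = 0.93, Ea = 0.78
E = 0.91 * 0.93 * 0.78 * 100 = 66.0114%

66.0114 %


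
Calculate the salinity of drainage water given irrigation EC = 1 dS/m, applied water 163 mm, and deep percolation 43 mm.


EC_dw = EC_iw * D_iw / D_dw
EC_dw = 1 * 163 / 43
EC_dw = 163 / 43

3.7907 dS/m


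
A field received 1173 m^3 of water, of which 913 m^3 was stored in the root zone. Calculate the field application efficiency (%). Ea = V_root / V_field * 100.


Ea = V_root / V_field * 100 = 913 / 1173 * 100 = 77.8346%

77.8346 %


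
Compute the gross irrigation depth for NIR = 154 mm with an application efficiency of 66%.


Ea = 66% = 0.66
GID = NIR / Ea = 154 / 0.66 = 233.3333 mm

233.3333 mm


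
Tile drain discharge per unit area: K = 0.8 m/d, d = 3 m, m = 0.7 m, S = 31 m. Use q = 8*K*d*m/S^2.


q = 8*K*d*m/S^2
q = 8*0.8*3*0.7/31^2
q = 13.4400 / 961

0.0140 m/d


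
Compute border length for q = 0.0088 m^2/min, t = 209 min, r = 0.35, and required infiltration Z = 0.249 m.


L = q*t/((1+r)*Z)
L = 0.0088*209/((1+0.35)*0.249)
L = 1.8392/0.33615

5.4714 m


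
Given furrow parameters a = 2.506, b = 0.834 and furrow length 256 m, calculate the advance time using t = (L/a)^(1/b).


t = (L/a)^(1/b)
t = (256/2.506)^(1/0.834)
t = 102.154828^(1/0.834)

256.5567 min


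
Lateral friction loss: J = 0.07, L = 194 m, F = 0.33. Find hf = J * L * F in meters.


hf = J * L * F = 0.07 * 194 * 0.33 = 4.4814 m

4.4814 m


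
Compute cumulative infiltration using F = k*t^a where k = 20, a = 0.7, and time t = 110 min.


F = k * t^a = 20 * 110^0.7
F = 20 * 26.851891

537.0378 mm


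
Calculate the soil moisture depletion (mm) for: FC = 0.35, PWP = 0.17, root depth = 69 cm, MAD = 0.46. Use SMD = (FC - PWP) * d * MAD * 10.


SMD = (FC - PWP) * d * MAD * 10
SMD = (0.35 - 0.17) * 69 * 0.46 * 10
SMD = 0.1800 * 69 * 0.46 * 10

57.1320 mm


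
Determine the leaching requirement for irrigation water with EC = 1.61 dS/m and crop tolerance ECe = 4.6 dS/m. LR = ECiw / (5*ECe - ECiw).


LR = ECiw / (5*ECe - ECiw)
LR = 1.61 / (5*4.6 - 1.61)
LR = 1.61 / 21.3900

0.0753


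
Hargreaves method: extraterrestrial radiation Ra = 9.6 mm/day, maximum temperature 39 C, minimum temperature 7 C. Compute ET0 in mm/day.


Tmean = (Tmax + Tmin)/2 = (39 + 7)/2 = 23.0
ET0 = 0.0023 * 9.6 * (23.0 + 17.8) * sqrt(39 - 7)
ET0 = 0.0023 * 9.6 * 40.8 * 5.656854

5.0961 mm/day


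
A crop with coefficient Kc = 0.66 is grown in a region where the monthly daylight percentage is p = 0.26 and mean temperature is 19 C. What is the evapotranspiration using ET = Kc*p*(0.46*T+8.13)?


ET = Kc * p * (0.46*T + 8.13)
ET = 0.66 * 0.26 * (0.46*19 + 8.13)
ET = 0.66 * 0.26 * 16.8700

2.8949 mm/day


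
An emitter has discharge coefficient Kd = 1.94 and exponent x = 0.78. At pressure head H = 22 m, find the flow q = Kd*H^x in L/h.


q = Kd * H^x = 1.94 * 22^0.78 = 1.94 * 11.145247

21.6218 L/h


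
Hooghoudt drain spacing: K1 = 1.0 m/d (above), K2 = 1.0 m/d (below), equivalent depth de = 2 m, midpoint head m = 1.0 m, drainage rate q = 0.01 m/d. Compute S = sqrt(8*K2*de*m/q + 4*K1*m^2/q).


S^2 = 8*K2*de*m/q + 4*K1*m^2/q
S^2 = 8*1.0*2*1.0/0.01 + 4*1.0*1.0^2/0.01
S = sqrt(2000.0000)

44.7214 m


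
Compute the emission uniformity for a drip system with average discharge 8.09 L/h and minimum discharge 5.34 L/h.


EU = (q_min/q_avg)*100 = (5.34/8.09)*100 = 66.0074%

66.0074 %


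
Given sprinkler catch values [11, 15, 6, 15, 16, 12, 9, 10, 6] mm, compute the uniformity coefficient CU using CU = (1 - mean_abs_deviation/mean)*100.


mean = 11.111111 mm
MAD = 3.012346 mm
CU = (1 - 3.012346/11.111111)*100

72.8889 %


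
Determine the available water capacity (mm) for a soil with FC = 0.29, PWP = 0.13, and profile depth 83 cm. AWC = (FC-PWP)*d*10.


AWC = (FC - PWP) * d * 10
AWC = (0.29 - 0.13) * 83 * 10
AWC = 0.1600 * 83 * 10

132.8000 mm


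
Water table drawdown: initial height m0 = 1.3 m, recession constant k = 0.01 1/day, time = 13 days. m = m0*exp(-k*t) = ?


m = m0 * exp(-k*t)
m = 1.3 * exp(-0.01 * 13)
m = 1.3 * exp(-0.1300)

1.1415 m


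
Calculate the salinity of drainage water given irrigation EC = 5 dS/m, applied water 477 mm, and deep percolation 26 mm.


EC_dw = EC_iw * D_iw / D_dw
EC_dw = 5 * 477 / 26
EC_dw = 2385 / 26

91.7308 dS/m


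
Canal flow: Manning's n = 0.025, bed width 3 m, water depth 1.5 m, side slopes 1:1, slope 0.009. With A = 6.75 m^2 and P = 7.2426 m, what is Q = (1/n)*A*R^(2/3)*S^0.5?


R = A/P = 6.75/7.2426 = 0.931986
Q = (1/0.025) * 6.75 * 0.931986^(2/3) * 0.009^0.5

24.4394 m^3/s


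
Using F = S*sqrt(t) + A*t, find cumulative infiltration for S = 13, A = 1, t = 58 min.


F = S*sqrt(t) + A*t
F = 13*sqrt(58) + 1*58
F = 13*7.615773 + 58

157.0050 mm


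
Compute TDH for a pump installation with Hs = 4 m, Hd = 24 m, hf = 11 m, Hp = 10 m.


TDH = Hs + Hd + hf + Hp = 4 + 24 + 11 + 10 = 49

49 m


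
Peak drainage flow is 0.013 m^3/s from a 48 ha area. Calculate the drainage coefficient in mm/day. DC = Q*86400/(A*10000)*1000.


DC = Q * 86400 / (A * 10000) * 1000
DC = 0.013 * 86400 / (48 * 10000) * 1000
DC = 1123200.0000 / 480000

2.3400 mm/day


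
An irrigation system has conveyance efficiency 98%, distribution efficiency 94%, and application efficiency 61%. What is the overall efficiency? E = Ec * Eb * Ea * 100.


Ec = 0.98, Eb = 0.94, Ea = 0.61
E = 0.98 * 0.94 * 0.61 * 100 = 56.1932%

56.1932 %


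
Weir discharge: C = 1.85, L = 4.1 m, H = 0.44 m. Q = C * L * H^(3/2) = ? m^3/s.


Q = C * L * H^(3/2) = 1.85 * 4.1 * 0.44^1.5 = 1.85 * 4.1 * 0.291863

2.2138 m^3/s


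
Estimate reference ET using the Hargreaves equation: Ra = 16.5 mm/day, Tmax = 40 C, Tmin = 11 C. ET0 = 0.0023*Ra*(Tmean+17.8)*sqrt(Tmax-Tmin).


Tmean = (Tmax + Tmin)/2 = (40 + 11)/2 = 25.5
ET0 = 0.0023 * 16.5 * (25.5 + 17.8) * sqrt(40 - 11)
ET0 = 0.0023 * 16.5 * 43.3 * 5.385165

8.8491 mm/day


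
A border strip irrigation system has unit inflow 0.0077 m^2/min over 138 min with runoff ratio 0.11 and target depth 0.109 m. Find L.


L = q*t/((1+r)*Z)
L = 0.0077*138/((1+0.11)*0.109)
L = 1.0626/0.12099

8.7825 m


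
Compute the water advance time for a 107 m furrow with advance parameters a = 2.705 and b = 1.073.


t = (L/a)^(1/b)
t = (107/2.705)^(1/1.073)
t = 39.556377^(1/1.073)

30.8001 min


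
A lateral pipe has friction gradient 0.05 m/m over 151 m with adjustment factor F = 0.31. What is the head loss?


hf = J * L * F = 0.05 * 151 * 0.31 = 2.3405 m

2.3405 m


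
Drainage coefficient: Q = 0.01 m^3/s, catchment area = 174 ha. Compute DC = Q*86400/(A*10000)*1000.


DC = Q * 86400 / (A * 10000) * 1000
DC = 0.01 * 86400 / (174 * 10000) * 1000
DC = 864000.0000 / 1740000

0.4966 mm/day


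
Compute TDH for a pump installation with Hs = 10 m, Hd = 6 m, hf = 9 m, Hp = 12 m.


TDH = Hs + Hd + hf + Hp = 10 + 6 + 9 + 12 = 37

37 m


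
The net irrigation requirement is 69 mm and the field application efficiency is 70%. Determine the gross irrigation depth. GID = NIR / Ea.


Ea = 70% = 0.7
GID = NIR / Ea = 69 / 0.7 = 98.5714 mm

98.5714 mm


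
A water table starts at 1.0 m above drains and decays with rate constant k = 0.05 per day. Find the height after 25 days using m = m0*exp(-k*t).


m = m0 * exp(-k*t)
m = 1.0 * exp(-0.05 * 25)
m = 1.0 * exp(-1.2500)

0.2865 m


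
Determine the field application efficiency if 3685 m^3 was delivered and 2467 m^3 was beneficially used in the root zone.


Ea = V_root / V_field * 100 = 2467 / 3685 * 100 = 66.9471%

66.9471 %


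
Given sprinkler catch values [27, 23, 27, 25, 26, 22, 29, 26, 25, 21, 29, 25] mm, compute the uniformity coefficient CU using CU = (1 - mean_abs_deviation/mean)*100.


mean = 25.416667 mm
MAD = 1.916667 mm
CU = (1 - 1.916667/25.416667)*100

92.4590 %


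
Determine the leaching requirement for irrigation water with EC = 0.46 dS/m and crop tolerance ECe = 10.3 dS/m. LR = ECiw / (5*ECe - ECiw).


LR = ECiw / (5*ECe - ECiw)
LR = 0.46 / (5*10.3 - 0.46)
LR = 0.46 / 51.0400

0.0090


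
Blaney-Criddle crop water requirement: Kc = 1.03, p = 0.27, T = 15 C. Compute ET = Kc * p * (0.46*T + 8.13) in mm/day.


ET = Kc * p * (0.46*T + 8.13)
ET = 1.03 * 0.27 * (0.46*15 + 8.13)
ET = 1.03 * 0.27 * 15.0300

4.1798 mm/day


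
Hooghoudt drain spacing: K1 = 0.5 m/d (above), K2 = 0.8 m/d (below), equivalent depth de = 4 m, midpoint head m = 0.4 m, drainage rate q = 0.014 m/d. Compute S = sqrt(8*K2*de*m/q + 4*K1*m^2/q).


S^2 = 8*K2*de*m/q + 4*K1*m^2/q
S^2 = 8*0.8*4*0.4/0.014 + 4*0.5*0.4^2/0.014
S = sqrt(754.2857)

27.4643 m


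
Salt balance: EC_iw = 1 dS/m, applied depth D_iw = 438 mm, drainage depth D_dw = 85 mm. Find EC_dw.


EC_dw = EC_iw * D_iw / D_dw
EC_dw = 1 * 438 / 85
EC_dw = 438 / 85

5.1529 dS/m


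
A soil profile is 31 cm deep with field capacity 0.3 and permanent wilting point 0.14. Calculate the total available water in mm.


AWC = (FC - PWP) * d * 10
AWC = (0.3 - 0.14) * 31 * 10
AWC = 0.1600 * 31 * 10

49.6000 mm


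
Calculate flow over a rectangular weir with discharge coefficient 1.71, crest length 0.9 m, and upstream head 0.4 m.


Q = C * L * H^(3/2) = 1.71 * 0.9 * 0.4^1.5 = 1.71 * 0.9 * 0.252982

0.3893 m^3/s


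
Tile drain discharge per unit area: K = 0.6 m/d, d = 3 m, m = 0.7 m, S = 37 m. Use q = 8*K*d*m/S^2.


q = 8*K*d*m/S^2
q = 8*0.6*3*0.7/37^2
q = 10.0800 / 1369

0.0074 m/d


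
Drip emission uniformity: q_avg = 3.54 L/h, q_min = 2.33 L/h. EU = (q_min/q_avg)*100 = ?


EU = (q_min/q_avg)*100 = (2.33/3.54)*100 = 65.8192%

65.8192 %


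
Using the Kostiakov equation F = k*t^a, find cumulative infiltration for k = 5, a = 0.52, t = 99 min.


F = k * t^a = 5 * 99^0.52
F = 5 * 10.907628

54.5381 mm


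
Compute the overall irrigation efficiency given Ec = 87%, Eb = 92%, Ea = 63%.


Ec = 0.87, Eb = 0.92, Ea = 0.63
E = 0.87 * 0.92 * 0.63 * 100 = 50.4252%

50.4252 %


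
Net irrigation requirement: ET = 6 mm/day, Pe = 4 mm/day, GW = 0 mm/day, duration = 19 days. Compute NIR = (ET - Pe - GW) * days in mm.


Daily deficit = ET - Pe - GW = 6 - 4 - 0 = 2 mm/day
NIR = 2 * 19 = 38 mm

38.0000 mm


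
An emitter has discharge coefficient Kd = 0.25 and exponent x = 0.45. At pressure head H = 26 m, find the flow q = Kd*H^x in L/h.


q = Kd * H^x = 0.25 * 26^0.45 = 0.25 * 4.332494

1.0831 L/h


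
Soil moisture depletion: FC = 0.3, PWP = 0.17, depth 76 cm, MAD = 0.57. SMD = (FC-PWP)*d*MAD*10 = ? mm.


SMD = (FC - PWP) * d * MAD * 10
SMD = (0.3 - 0.17) * 76 * 0.57 * 10
SMD = 0.1300 * 76 * 0.57 * 10

56.3160 mm


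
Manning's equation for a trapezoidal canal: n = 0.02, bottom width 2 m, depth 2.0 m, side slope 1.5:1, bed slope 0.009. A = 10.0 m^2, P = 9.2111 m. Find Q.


R = A/P = 10.0/9.2111 = 1.085647
Q = (1/0.02) * 10.0 * 1.085647^(2/3) * 0.009^0.5

50.1053 m^3/s


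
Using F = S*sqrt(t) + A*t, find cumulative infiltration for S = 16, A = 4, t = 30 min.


F = S*sqrt(t) + A*t
F = 16*sqrt(30) + 4*30
F = 16*5.477226 + 120

207.6356 mm


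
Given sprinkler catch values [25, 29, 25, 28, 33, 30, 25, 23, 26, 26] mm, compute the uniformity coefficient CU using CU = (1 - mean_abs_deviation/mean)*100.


mean = 27.000000 mm
MAD = 2.400000 mm
CU = (1 - 2.400000/27.000000)*100

91.1111 %


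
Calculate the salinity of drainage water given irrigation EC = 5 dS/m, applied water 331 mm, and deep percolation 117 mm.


EC_dw = EC_iw * D_iw / D_dw
EC_dw = 5 * 331 / 117
EC_dw = 1655 / 117

14.1453 dS/m


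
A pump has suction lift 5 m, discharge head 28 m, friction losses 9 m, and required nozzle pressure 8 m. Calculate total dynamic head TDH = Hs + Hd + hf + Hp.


TDH = Hs + Hd + hf + Hp = 5 + 28 + 9 + 8 = 50

50 m


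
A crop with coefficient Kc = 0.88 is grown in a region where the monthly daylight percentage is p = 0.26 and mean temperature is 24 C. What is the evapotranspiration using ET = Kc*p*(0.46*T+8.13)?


ET = Kc * p * (0.46*T + 8.13)
ET = 0.88 * 0.26 * (0.46*24 + 8.13)
ET = 0.88 * 0.26 * 19.1700

4.3861 mm/day


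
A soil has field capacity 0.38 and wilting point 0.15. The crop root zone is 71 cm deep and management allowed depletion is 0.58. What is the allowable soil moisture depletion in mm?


SMD = (FC - PWP) * d * MAD * 10
SMD = (0.38 - 0.15) * 71 * 0.58 * 10
SMD = 0.2300 * 71 * 0.58 * 10

94.7140 mm


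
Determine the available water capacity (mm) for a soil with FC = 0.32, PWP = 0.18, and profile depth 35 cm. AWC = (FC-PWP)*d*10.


AWC = (FC - PWP) * d * 10
AWC = (0.32 - 0.18) * 35 * 10
AWC = 0.1400 * 35 * 10

49.0000 mm


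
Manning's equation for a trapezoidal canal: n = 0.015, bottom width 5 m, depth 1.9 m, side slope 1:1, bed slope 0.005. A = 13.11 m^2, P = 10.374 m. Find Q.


R = A/P = 13.11/10.374 = 1.263736
Q = (1/0.015) * 13.11 * 1.263736^(2/3) * 0.005^0.5

72.2383 m^3/s


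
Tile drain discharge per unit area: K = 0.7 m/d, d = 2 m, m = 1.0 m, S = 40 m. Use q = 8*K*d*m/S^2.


q = 8*K*d*m/S^2
q = 8*0.7*2*1.0/40^2
q = 11.2000 / 1600

0.0070 m/d


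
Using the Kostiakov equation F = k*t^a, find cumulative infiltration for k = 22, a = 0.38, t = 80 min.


F = k * t^a = 22 * 80^0.38
F = 22 * 5.286573

116.3046 mm


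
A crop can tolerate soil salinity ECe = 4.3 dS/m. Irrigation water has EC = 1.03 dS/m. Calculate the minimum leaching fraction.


LR = ECiw / (5*ECe - ECiw)
LR = 1.03 / (5*4.3 - 1.03)
LR = 1.03 / 20.4700

0.0503


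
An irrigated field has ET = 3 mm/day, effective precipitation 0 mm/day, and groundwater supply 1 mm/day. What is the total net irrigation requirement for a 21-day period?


Daily deficit = ET - Pe - GW = 3 - 0 - 1 = 2 mm/day
NIR = 2 * 21 = 42 mm

42.0000 mm


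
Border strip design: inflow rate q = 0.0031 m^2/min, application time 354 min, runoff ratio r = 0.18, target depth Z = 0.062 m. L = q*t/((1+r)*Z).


L = q*t/((1+r)*Z)
L = 0.0031*354/((1+0.18)*0.062)
L = 1.0974/0.07316

15.0000 m


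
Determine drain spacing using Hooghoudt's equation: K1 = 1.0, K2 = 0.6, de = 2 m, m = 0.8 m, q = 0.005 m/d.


S^2 = 8*K2*de*m/q + 4*K1*m^2/q
S^2 = 8*0.6*2*0.8/0.005 + 4*1.0*0.8^2/0.005
S = sqrt(2048.0000)

45.2548 m


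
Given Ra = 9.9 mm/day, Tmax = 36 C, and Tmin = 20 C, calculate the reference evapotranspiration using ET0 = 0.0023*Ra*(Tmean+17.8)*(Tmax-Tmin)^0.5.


Tmean = (Tmax + Tmin)/2 = (36 + 20)/2 = 28.0
ET0 = 0.0023 * 9.9 * (28.0 + 17.8) * sqrt(36 - 20)
ET0 = 0.0023 * 9.9 * 45.8 * 4.000000

4.1715 mm/day


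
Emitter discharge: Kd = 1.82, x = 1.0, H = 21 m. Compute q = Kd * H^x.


q = Kd * H^x = 1.82 * 21^1.0 = 1.82 * 21.000000

38.2200 L/h


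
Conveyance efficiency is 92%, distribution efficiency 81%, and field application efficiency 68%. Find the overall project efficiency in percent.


Ec = 0.92, Eb = 0.81, Ea = 0.68
E = 0.92 * 0.81 * 0.68 * 100 = 50.6736%

50.6736 %


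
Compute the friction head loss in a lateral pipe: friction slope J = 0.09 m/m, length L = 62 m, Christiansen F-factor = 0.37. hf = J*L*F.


hf = J * L * F = 0.09 * 62 * 0.37 = 2.0646 m

2.0646 m


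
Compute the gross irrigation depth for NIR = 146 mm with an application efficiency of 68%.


Ea = 68% = 0.68
GID = NIR / Ea = 146 / 0.68 = 214.7059 mm

214.7059 mm


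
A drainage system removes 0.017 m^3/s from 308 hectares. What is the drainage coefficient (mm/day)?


DC = Q * 86400 / (A * 10000) * 1000
DC = 0.017 * 86400 / (308 * 10000) * 1000
DC = 1468800.0000 / 3080000

0.4769 mm/day


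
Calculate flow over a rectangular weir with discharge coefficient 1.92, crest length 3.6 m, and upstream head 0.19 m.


Q = C * L * H^(3/2) = 1.92 * 3.6 * 0.19^1.5 = 1.92 * 3.6 * 0.082819

0.5724 m^3/s


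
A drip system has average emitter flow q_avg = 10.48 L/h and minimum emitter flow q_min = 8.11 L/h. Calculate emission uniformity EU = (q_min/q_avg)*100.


EU = (q_min/q_avg)*100 = (8.11/10.48)*100 = 77.3855%

77.3855 %


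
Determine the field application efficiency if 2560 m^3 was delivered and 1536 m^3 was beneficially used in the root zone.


Ea = V_root / V_field * 100 = 1536 / 2560 * 100 = 60.0000%

60.0000 %


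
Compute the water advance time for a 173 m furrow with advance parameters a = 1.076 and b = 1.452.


t = (L/a)^(1/b)
t = (173/1.076)^(1/1.452)
t = 160.780669^(1/1.452)

33.0708 min


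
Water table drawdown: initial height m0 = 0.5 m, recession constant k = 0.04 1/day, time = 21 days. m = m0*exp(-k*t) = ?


m = m0 * exp(-k*t)
m = 0.5 * exp(-0.04 * 21)
m = 0.5 * exp(-0.8400)

0.2159 m


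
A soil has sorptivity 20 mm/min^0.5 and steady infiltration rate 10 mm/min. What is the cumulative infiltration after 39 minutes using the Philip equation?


F = S*sqrt(t) + A*t
F = 20*sqrt(39) + 10*39
F = 20*6.244998 + 390

514.9000 mm


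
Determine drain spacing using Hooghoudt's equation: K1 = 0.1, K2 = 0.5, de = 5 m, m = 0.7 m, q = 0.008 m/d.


S^2 = 8*K2*de*m/q + 4*K1*m^2/q
S^2 = 8*0.5*5*0.7/0.008 + 4*0.1*0.7^2/0.008
S = sqrt(1774.5000)

42.1248 m


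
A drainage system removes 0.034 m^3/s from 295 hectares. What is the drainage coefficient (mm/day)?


DC = Q * 86400 / (A * 10000) * 1000
DC = 0.034 * 86400 / (295 * 10000) * 1000
DC = 2937600.0000 / 2950000

0.9958 mm/day


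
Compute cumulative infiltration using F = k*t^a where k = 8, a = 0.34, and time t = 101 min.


F = k * t^a = 8 * 101^0.34
F = 8 * 4.802521

38.4202 mm


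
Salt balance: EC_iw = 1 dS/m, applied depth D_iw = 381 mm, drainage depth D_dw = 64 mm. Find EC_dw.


EC_dw = EC_iw * D_iw / D_dw
EC_dw = 1 * 381 / 64
EC_dw = 381 / 64

5.9531 dS/m


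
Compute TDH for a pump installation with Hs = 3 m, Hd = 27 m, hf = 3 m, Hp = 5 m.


TDH = Hs + Hd + hf + Hp = 3 + 27 + 3 + 5 = 38

38 m


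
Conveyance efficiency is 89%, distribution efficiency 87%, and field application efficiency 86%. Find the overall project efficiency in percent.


Ec = 0.89, Eb = 0.87, Ea = 0.86
E = 0.89 * 0.87 * 0.86 * 100 = 66.5898%

66.5898 %


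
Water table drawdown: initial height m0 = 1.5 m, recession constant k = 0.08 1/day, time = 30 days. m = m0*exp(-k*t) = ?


m = m0 * exp(-k*t)
m = 1.5 * exp(-0.08 * 30)
m = 1.5 * exp(-2.4000)

0.1361 m


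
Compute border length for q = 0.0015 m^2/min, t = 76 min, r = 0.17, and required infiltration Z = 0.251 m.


L = q*t/((1+r)*Z)
L = 0.0015*76/((1+0.17)*0.251)
L = 0.114/0.29367

0.3882 m


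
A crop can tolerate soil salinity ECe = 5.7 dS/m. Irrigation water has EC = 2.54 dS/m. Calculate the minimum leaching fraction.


LR = ECiw / (5*ECe - ECiw)
LR = 2.54 / (5*5.7 - 2.54)
LR = 2.54 / 25.9600

0.0978


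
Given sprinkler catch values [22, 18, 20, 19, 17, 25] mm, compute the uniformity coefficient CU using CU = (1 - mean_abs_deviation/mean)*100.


mean = 20.166667 mm
MAD = 2.222222 mm
CU = (1 - 2.222222/20.166667)*100

88.9807 %


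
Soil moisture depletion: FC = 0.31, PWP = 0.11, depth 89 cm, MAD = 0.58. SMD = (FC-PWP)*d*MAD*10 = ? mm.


SMD = (FC - PWP) * d * MAD * 10
SMD = (0.31 - 0.11) * 89 * 0.58 * 10
SMD = 0.2000 * 89 * 0.58 * 10

103.2400 mm


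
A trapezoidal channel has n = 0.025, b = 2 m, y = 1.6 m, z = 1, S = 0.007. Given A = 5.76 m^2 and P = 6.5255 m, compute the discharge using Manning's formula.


R = A/P = 5.76/6.5255 = 0.882691
Q = (1/0.025) * 5.76 * 0.882691^(2/3) * 0.007^0.5

17.7380 m^3/s


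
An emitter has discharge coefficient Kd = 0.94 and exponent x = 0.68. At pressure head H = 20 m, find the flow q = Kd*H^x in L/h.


q = Kd * H^x = 0.94 * 20^0.68 = 0.94 * 7.668323

7.2082 L/h


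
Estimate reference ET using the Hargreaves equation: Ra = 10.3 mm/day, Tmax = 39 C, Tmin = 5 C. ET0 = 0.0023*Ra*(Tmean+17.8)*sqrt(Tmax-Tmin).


Tmean = (Tmax + Tmin)/2 = (39 + 5)/2 = 22.0
ET0 = 0.0023 * 10.3 * (22.0 + 17.8) * sqrt(39 - 5)
ET0 = 0.0023 * 10.3 * 39.8 * 5.830952

5.4978 mm/day


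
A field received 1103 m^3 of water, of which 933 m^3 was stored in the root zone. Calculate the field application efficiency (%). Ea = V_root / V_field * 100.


Ea = V_root / V_field * 100 = 933 / 1103 * 100 = 84.5875%

84.5875 %


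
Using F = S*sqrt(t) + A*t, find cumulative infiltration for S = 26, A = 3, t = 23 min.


F = S*sqrt(t) + A*t
F = 26*sqrt(23) + 3*23
F = 26*4.795832 + 69

193.6916 mm


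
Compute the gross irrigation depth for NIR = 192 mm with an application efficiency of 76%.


Ea = 76% = 0.76
GID = NIR / Ea = 192 / 0.76 = 252.6316 mm

252.6316 mm


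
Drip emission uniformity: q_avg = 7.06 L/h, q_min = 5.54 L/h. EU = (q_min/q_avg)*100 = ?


EU = (q_min/q_avg)*100 = (5.54/7.06)*100 = 78.4703%

78.4703 %


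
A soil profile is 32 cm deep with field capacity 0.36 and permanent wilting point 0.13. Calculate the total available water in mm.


AWC = (FC - PWP) * d * 10
AWC = (0.36 - 0.13) * 32 * 10
AWC = 0.2300 * 32 * 10

73.6000 mm


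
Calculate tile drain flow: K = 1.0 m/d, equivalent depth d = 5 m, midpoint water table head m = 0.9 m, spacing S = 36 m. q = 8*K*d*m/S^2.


q = 8*K*d*m/S^2
q = 8*1.0*5*0.9/36^2
q = 36.0000 / 1296

0.0278 m/d


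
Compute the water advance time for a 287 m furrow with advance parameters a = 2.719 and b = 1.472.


t = (L/a)^(1/b)
t = (287/2.719)^(1/1.472)
t = 105.553512^(1/1.472)

23.6942 min


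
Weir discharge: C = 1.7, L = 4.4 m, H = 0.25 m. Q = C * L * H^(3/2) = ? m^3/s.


Q = C * L * H^(3/2) = 1.7 * 4.4 * 0.25^1.5 = 1.7 * 4.4 * 0.125000

0.9350 m^3/s


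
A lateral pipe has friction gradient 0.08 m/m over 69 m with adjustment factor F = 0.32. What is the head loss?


hf = J * L * F = 0.08 * 69 * 0.32 = 1.7664 m

1.7664 m


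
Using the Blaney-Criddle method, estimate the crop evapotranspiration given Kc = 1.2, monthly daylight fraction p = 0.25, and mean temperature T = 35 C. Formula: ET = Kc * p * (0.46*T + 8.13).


ET = Kc * p * (0.46*T + 8.13)
ET = 1.2 * 0.25 * (0.46*35 + 8.13)
ET = 1.2 * 0.25 * 24.2300

7.2690 mm/day


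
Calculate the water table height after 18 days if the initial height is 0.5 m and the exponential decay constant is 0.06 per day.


m = m0 * exp(-k*t)
m = 0.5 * exp(-0.06 * 18)
m = 0.5 * exp(-1.0800)

0.1698 m


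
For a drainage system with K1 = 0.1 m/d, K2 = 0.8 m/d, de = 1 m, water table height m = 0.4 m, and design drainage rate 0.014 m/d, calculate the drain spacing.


S^2 = 8*K2*de*m/q + 4*K1*m^2/q
S^2 = 8*0.8*1*0.4/0.014 + 4*0.1*0.4^2/0.014
S = sqrt(187.4286)

13.6905 m


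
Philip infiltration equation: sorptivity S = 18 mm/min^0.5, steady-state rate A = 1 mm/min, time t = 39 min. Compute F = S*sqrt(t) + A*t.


F = S*sqrt(t) + A*t
F = 18*sqrt(39) + 1*39
F = 18*6.244998 + 39

151.4100 mm


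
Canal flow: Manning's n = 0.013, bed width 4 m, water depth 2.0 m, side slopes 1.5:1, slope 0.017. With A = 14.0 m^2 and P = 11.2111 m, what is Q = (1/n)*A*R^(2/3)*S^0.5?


R = A/P = 14.0/11.2111 = 1.248762
Q = (1/0.013) * 14.0 * 1.248762^(2/3) * 0.017^0.5

162.8279 m^3/s


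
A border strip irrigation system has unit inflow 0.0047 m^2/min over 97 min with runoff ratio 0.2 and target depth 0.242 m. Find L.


L = q*t/((1+r)*Z)
L = 0.0047*97/((1+0.2)*0.242)
L = 0.4559/0.2904

1.5699 m
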